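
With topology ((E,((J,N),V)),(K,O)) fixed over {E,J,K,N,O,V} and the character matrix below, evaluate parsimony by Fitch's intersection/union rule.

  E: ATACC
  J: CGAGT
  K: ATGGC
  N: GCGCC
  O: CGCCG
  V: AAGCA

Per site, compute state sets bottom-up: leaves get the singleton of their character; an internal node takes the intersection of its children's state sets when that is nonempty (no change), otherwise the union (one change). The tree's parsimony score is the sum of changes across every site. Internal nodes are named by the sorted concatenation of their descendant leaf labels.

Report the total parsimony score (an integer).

site 0, node JN: J={C} ∪ N={G} → {C,G} (+1)
site 0, node JNV: JN={C,G} ∪ V={A} → {A,C,G} (+1)
site 0, node EJNV: E={A} ∩ JNV={A,C,G} → {A} (+0)
site 0, node KO: K={A} ∪ O={C} → {A,C} (+1)
site 0, node EJKNOV: EJNV={A} ∩ KO={A,C} → {A} (+0)
site 1, node JN: J={G} ∪ N={C} → {C,G} (+1)
site 1, node JNV: JN={C,G} ∪ V={A} → {A,C,G} (+1)
site 1, node EJNV: E={T} ∪ JNV={A,C,G} → {A,C,G,T} (+1)
site 1, node KO: K={T} ∪ O={G} → {G,T} (+1)
site 1, node EJKNOV: EJNV={A,C,G,T} ∩ KO={G,T} → {G,T} (+0)
site 2, node JN: J={A} ∪ N={G} → {A,G} (+1)
site 2, node JNV: JN={A,G} ∩ V={G} → {G} (+0)
site 2, node EJNV: E={A} ∪ JNV={G} → {A,G} (+1)
site 2, node KO: K={G} ∪ O={C} → {C,G} (+1)
site 2, node EJKNOV: EJNV={A,G} ∩ KO={C,G} → {G} (+0)
site 3, node JN: J={G} ∪ N={C} → {C,G} (+1)
site 3, node JNV: JN={C,G} ∩ V={C} → {C} (+0)
site 3, node EJNV: E={C} ∩ JNV={C} → {C} (+0)
site 3, node KO: K={G} ∪ O={C} → {C,G} (+1)
site 3, node EJKNOV: EJNV={C} ∩ KO={C,G} → {C} (+0)
site 4, node JN: J={T} ∪ N={C} → {C,T} (+1)
site 4, node JNV: JN={C,T} ∪ V={A} → {A,C,T} (+1)
site 4, node EJNV: E={C} ∩ JNV={A,C,T} → {C} (+0)
site 4, node KO: K={C} ∪ O={G} → {C,G} (+1)
site 4, node EJKNOV: EJNV={C} ∩ KO={C,G} → {C} (+0)
per-site changes: [3, 4, 3, 2, 3]; total = 15

15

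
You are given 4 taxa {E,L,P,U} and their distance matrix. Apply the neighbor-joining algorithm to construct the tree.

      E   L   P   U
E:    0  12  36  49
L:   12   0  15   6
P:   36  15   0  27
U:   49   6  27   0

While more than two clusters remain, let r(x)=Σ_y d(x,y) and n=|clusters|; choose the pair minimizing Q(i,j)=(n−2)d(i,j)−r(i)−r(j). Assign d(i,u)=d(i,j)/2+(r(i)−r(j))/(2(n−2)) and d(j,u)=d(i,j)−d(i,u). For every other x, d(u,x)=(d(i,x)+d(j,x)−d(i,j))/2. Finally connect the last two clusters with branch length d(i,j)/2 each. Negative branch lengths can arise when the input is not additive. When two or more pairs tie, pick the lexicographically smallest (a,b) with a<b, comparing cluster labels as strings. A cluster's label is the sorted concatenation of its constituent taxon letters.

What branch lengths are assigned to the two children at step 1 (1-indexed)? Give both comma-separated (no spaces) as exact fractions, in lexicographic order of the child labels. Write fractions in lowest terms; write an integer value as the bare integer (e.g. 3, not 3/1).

step 1: merge (E,L) at d=12, Q=-106; branch lengths E→22, L→-10; new cluster EL
  updated: d(EL,P)=39/2, d(EL,U)=43/2
step 2: merge (EL,P) at d=39/2, Q=-68; branch lengths EL→7, P→25/2; new cluster ELP
  updated: d(ELP,U)=29/2
step 3: merge (ELP,U) at d=29/2; branch lengths ELP→29/4, U→29/4; new cluster ELPU
final tree: (((E:22,L:-10):7,P:25/2):29/4,U:29/4)
total length: 46

22,-10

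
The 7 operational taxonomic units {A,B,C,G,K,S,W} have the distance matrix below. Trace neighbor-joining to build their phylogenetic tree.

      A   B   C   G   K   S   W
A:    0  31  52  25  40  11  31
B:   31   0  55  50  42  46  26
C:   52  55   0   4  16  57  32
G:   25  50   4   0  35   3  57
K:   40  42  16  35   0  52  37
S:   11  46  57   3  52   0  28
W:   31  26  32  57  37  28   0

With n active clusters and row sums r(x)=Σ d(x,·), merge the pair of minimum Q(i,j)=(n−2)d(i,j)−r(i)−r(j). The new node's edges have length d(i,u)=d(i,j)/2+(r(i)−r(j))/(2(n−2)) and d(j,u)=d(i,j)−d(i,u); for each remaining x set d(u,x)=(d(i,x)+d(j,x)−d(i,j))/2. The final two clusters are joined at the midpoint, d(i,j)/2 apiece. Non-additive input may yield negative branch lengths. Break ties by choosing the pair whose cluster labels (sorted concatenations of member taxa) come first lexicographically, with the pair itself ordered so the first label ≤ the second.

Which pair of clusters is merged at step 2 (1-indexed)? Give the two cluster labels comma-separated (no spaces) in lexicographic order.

iteration 1: select C,G (d=4, Q=-370); attach at lengths (31/5, -11/5); label the merged cluster CG
  updated: d(A,CG)=73/2, d(B,CG)=101/2, d(CG,K)=47/2, d(CG,S)=28, d(CG,W)=85/2
iteration 2: select CG,K (d=47/2, Q=-563/2); attach at lengths (161/16, 215/16); label the merged cluster CGK
  updated: d(A,CGK)=53/2, d(B,CGK)=69/2, d(CGK,S)=113/4, d(CGK,W)=28
iteration 3: select A,S (d=11, Q=-719/4); attach at lengths (77/24, 187/24); label the merged cluster AS
  updated: d(AS,B)=33, d(AS,CGK)=175/8, d(AS,W)=24
iteration 4: select AS,CGK (d=175/8, Q=-239/2); attach at lengths (153/16, 197/16); label the merged cluster ACGKS
  updated: d(ACGKS,B)=365/16, d(ACGKS,W)=241/16
iteration 5: select ACGKS,B (d=365/16, Q=-511/8); attach at lengths (95/16, 135/8); label the merged cluster ABCGKS
  updated: d(ABCGKS,W)=73/8
iteration 6: select ABCGKS,W (d=73/8); attach at lengths (73/16, 73/16); label the merged cluster ABCGKSW
final tree: ((((A:77/24,S:187/24):153/16,((C:31/5,G:-11/5):161/16,K:215/16):197/16):95/16,B:135/8):73/16,W:73/16)
total length: 1477/16

CG,K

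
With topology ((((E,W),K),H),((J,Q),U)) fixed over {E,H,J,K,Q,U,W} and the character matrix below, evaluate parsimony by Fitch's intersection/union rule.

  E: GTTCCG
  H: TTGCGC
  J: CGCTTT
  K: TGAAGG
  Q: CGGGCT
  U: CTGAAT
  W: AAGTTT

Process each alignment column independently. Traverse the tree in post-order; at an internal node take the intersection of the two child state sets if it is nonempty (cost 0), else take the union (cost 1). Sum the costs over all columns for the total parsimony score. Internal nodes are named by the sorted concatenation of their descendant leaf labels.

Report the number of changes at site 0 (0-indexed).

[col 0] EW: children E:{G}, W:{A} ∪→ {A,G}; cost 1
[col 0] EKW: children EW:{A,G}, K:{T} ∪→ {A,G,T}; cost 1
[col 0] EHKW: children EKW:{A,G,T}, H:{T} ∩→ {T}; cost 0
[col 0] JQ: children J:{C}, Q:{C} ∩→ {C}; cost 0
[col 0] JQU: children JQ:{C}, U:{C} ∩→ {C}; cost 0
[col 0] EHJKQUW: children EHKW:{T}, JQU:{C} ∪→ {C,T}; cost 1
[col 1] EW: children E:{T}, W:{A} ∪→ {A,T}; cost 1
[col 1] EKW: children EW:{A,T}, K:{G} ∪→ {A,G,T}; cost 1
[col 1] EHKW: children EKW:{A,G,T}, H:{T} ∩→ {T}; cost 0
[col 1] JQ: children J:{G}, Q:{G} ∩→ {G}; cost 0
[col 1] JQU: children JQ:{G}, U:{T} ∪→ {G,T}; cost 1
[col 1] EHJKQUW: children EHKW:{T}, JQU:{G,T} ∩→ {T}; cost 0
[col 2] EW: children E:{T}, W:{G} ∪→ {G,T}; cost 1
[col 2] EKW: children EW:{G,T}, K:{A} ∪→ {A,G,T}; cost 1
[col 2] EHKW: children EKW:{A,G,T}, H:{G} ∩→ {G}; cost 0
[col 2] JQ: children J:{C}, Q:{G} ∪→ {C,G}; cost 1
[col 2] JQU: children JQ:{C,G}, U:{G} ∩→ {G}; cost 0
[col 2] EHJKQUW: children EHKW:{G}, JQU:{G} ∩→ {G}; cost 0
[col 3] EW: children E:{C}, W:{T} ∪→ {C,T}; cost 1
[col 3] EKW: children EW:{C,T}, K:{A} ∪→ {A,C,T}; cost 1
[col 3] EHKW: children EKW:{A,C,T}, H:{C} ∩→ {C}; cost 0
[col 3] JQ: children J:{T}, Q:{G} ∪→ {G,T}; cost 1
[col 3] JQU: children JQ:{G,T}, U:{A} ∪→ {A,G,T}; cost 1
[col 3] EHJKQUW: children EHKW:{C}, JQU:{A,G,T} ∪→ {A,C,G,T}; cost 1
[col 4] EW: children E:{C}, W:{T} ∪→ {C,T}; cost 1
[col 4] EKW: children EW:{C,T}, K:{G} ∪→ {C,G,T}; cost 1
[col 4] EHKW: children EKW:{C,G,T}, H:{G} ∩→ {G}; cost 0
[col 4] JQ: children J:{T}, Q:{C} ∪→ {C,T}; cost 1
[col 4] JQU: children JQ:{C,T}, U:{A} ∪→ {A,C,T}; cost 1
[col 4] EHJKQUW: children EHKW:{G}, JQU:{A,C,T} ∪→ {A,C,G,T}; cost 1
[col 5] EW: children E:{G}, W:{T} ∪→ {G,T}; cost 1
[col 5] EKW: children EW:{G,T}, K:{G} ∩→ {G}; cost 0
[col 5] EHKW: children EKW:{G}, H:{C} ∪→ {C,G}; cost 1
[col 5] JQ: children J:{T}, Q:{T} ∩→ {T}; cost 0
[col 5] JQU: children JQ:{T}, U:{T} ∩→ {T}; cost 0
[col 5] EHJKQUW: children EHKW:{C,G}, JQU:{T} ∪→ {C,G,T}; cost 1
per-site changes: [3, 3, 3, 5, 5, 3]; total = 22

3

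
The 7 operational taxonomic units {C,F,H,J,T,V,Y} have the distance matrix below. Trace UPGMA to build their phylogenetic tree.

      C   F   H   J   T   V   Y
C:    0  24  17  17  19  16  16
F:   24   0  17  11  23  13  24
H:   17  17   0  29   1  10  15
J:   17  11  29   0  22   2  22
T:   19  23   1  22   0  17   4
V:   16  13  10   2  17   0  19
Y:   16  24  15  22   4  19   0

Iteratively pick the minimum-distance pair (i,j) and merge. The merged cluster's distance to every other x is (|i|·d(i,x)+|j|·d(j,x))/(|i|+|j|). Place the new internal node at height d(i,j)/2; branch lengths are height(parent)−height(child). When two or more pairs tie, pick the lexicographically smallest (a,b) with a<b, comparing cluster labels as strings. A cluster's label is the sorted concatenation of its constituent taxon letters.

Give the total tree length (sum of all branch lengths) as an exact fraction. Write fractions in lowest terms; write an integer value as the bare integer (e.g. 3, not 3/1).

iteration 1: select H,T (d=1); attach at lengths (1/2, 1/2); label the merged cluster HT
  updated: d(C,HT)=18, d(F,HT)=20, d(HT,J)=51/2, d(HT,V)=27/2, d(HT,Y)=19/2
iteration 2: select J,V (d=2); attach at lengths (1, 1); label the merged cluster JV
  updated: d(C,JV)=33/2, d(F,JV)=12, d(HT,JV)=39/2, d(JV,Y)=41/2
iteration 3: select HT,Y (d=19/2); attach at lengths (17/4, 19/4); label the merged cluster HTY
  updated: d(C,HTY)=52/3, d(F,HTY)=64/3, d(HTY,JV)=119/6
iteration 4: select F,JV (d=12); attach at lengths (6, 5); label the merged cluster FJV
  updated: d(C,FJV)=19, d(FJV,HTY)=61/3
iteration 5: select C,HTY (d=52/3); attach at lengths (26/3, 47/12); label the merged cluster CHTY
  updated: d(CHTY,FJV)=20
iteration 6: select CHTY,FJV (d=20); attach at lengths (4/3, 4); label the merged cluster CFHJTVY
final tree: ((C:26/3,((H:1/2,T:1/2):17/4,Y:19/4):47/12):4/3,(F:6,(J:1,V:1):5):4)
total length: 491/12

491/12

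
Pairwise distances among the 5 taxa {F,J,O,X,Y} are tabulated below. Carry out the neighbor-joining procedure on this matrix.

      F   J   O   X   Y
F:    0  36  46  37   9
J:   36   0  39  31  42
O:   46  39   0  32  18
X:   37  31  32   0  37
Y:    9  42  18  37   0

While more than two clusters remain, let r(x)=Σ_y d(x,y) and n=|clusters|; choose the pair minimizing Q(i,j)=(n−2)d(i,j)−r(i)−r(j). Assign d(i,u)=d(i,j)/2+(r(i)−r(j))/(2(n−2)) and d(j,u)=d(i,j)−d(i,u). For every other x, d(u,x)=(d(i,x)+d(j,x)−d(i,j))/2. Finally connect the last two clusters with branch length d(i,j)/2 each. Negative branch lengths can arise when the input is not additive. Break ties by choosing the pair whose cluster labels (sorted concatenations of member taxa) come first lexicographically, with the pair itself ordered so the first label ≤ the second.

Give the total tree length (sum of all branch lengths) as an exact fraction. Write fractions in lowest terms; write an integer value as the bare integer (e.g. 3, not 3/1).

291/4

iteration 1: select F,Y (d=9, Q=-207); attach at lengths (49/6, 5/6); label the merged cluster FY
  updated: d(FY,J)=69/2, d(FY,O)=55/2, d(FY,X)=65/2
iteration 2: select FY,O (d=55/2, Q=-138); attach at lengths (51/4, 59/4); label the merged cluster FOY
  updated: d(FOY,J)=23, d(FOY,X)=37/2
iteration 3: select FOY,J (d=23, Q=-145/2); attach at lengths (21/4, 71/4); label the merged cluster FJOY
  updated: d(FJOY,X)=53/4
iteration 4: select FJOY,X (d=53/4); attach at lengths (53/8, 53/8); label the merged cluster FJOXY
final tree: ((((F:49/6,Y:5/6):51/4,O:59/4):21/4,J:71/4):53/8,X:53/8)
total length: 291/4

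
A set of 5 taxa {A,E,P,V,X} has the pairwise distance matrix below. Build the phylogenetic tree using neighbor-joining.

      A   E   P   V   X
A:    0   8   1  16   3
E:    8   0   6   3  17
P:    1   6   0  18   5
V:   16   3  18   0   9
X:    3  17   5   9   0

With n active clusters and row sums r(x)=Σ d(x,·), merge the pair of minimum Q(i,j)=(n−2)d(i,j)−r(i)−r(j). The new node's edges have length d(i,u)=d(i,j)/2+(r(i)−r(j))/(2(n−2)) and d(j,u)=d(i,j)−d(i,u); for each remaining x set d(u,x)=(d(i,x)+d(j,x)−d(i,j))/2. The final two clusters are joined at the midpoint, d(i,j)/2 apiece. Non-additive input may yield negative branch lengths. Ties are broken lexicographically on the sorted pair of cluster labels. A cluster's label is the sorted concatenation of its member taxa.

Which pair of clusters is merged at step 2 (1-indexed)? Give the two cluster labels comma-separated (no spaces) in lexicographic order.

1. join E+V (d=3, Q=-71) ⇒ EV; edges |E|=-1/2, |V|=7/2
  updated: d(A,EV)=21/2, d(EV,P)=21/2, d(EV,X)=23/2
2. join A+P (d=1, Q=-29) ⇒ AP; edges |A|=0, |P|=1
  updated: d(AP,EV)=10, d(AP,X)=7/2
3. join AP+EV (d=10, Q=-25) ⇒ AEPV; edges |AP|=1, |EV|=9
  updated: d(AEPV,X)=5/2
4. join AEPV+X (d=5/2) ⇒ AEPVX; edges |AEPV|=5/4, |X|=5/4
final tree: (((A:0,P:1):1,(E:-1/2,V:7/2):9):5/4,X:5/4)
total length: 33/2

A,P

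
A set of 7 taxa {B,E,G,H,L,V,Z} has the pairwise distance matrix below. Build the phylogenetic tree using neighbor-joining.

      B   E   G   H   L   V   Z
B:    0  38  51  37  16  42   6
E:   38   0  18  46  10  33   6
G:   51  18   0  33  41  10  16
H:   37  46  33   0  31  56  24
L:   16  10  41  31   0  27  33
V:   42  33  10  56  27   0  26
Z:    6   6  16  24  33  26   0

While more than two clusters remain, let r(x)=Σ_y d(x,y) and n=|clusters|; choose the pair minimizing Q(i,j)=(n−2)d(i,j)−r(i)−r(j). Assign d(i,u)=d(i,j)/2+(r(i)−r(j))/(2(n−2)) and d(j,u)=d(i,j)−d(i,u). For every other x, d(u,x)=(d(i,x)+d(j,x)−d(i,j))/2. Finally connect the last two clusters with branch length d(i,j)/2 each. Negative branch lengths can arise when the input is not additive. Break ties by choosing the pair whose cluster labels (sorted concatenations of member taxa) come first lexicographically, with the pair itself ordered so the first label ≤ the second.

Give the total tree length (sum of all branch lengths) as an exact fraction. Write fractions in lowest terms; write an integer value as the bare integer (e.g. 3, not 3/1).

iteration 1: select G,V (d=10, Q=-313); attach at lengths (5/2, 15/2); label the merged cluster GV
  updated: d(B,GV)=83/2, d(E,GV)=41/2, d(GV,H)=79/2, d(GV,L)=29, d(GV,Z)=16
iteration 2: select B,Z (d=6, Q=-399/2); attach at lengths (155/16, -59/16); label the merged cluster BZ
  updated: d(BZ,E)=19, d(BZ,GV)=103/4, d(BZ,H)=55/2, d(BZ,L)=43/2
iteration 3: select E,L (d=10, Q=-157); attach at lengths (17/3, 13/3); label the merged cluster EL
  updated: d(BZ,EL)=61/4, d(EL,GV)=79/4, d(EL,H)=67/2
iteration 4: select BZ,H (d=55/2, Q=-114); attach at lengths (23/4, 87/4); label the merged cluster BHZ
  updated: d(BHZ,EL)=85/8, d(BHZ,GV)=151/8
iteration 5: select BHZ,EL (d=85/8, Q=-197/4); attach at lengths (39/8, 23/4); label the merged cluster BEHLZ
  updated: d(BEHLZ,GV)=14
iteration 6: select BEHLZ,GV (d=14); attach at lengths (7, 7); label the merged cluster BEGHLVZ
final tree: ((((B:155/16,Z:-59/16):23/4,H:87/4):39/8,(E:17/3,L:13/3):23/4):7,(G:5/2,V:15/2):7)
total length: 625/8

625/8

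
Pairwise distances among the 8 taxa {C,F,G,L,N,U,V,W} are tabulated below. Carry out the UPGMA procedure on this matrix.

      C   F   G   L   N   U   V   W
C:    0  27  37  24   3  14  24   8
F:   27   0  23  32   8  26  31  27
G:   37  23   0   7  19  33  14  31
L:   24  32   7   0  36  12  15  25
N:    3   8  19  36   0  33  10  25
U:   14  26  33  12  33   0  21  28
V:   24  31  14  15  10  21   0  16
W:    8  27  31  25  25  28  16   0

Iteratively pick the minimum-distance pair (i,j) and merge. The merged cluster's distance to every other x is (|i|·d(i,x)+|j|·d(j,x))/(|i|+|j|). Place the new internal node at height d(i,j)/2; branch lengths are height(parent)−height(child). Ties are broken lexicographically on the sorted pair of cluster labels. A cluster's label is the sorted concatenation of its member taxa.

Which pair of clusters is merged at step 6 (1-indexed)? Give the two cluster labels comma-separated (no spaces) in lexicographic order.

GLV,U

step 1: merge (C,N) at d=3; branch lengths C→3/2, N→3/2; new cluster CN
  updated: d(CN,F)=35/2, d(CN,G)=28, d(CN,L)=30, d(CN,U)=47/2, d(CN,V)=17, d(CN,W)=33/2
step 2: merge (G,L) at d=7; branch lengths G→7/2, L→7/2; new cluster GL
  updated: d(CN,GL)=29, d(F,GL)=55/2, d(GL,U)=45/2, d(GL,V)=29/2, d(GL,W)=28
step 3: merge (GL,V) at d=29/2; branch lengths GL→15/4, V→29/4; new cluster GLV
  updated: d(CN,GLV)=25, d(F,GLV)=86/3, d(GLV,U)=22, d(GLV,W)=24
step 4: merge (CN,W) at d=33/2; branch lengths CN→27/4, W→33/4; new cluster CNW
  updated: d(CNW,F)=62/3, d(CNW,GLV)=74/3, d(CNW,U)=25
step 5: merge (CNW,F) at d=62/3; branch lengths CNW→25/12, F→31/3; new cluster CFNW
  updated: d(CFNW,GLV)=77/3, d(CFNW,U)=101/4
step 6: merge (GLV,U) at d=22; branch lengths GLV→15/4, U→11; new cluster GLUV
  updated: d(CFNW,GLUV)=409/16
step 7: merge (CFNW,GLUV) at d=409/16; branch lengths CFNW→235/96, GLUV→57/32; new cluster CFGLNUVW
final tree: ((((C:3/2,N:3/2):27/4,W:33/4):25/12,F:31/3):235/96,(((G:7/2,L:7/2):15/4,V:29/4):15/4,U:11):57/32)
total length: 3235/48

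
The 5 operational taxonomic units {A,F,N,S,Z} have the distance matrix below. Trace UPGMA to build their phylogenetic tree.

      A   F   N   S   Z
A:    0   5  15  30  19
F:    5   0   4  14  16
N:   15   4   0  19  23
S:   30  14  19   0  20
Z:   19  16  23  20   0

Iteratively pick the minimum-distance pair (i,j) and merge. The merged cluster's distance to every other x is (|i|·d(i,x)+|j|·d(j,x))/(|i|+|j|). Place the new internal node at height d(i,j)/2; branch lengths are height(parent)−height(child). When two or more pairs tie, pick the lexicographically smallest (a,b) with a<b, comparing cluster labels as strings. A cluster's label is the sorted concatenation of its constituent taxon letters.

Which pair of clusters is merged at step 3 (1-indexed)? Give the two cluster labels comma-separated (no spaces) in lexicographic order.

iteration 1: select F,N (d=4); attach at lengths (2, 2); label the merged cluster FN
  updated: d(A,FN)=10, d(FN,S)=33/2, d(FN,Z)=39/2
iteration 2: select A,FN (d=10); attach at lengths (5, 3); label the merged cluster AFN
  updated: d(AFN,S)=21, d(AFN,Z)=58/3
iteration 3: select AFN,Z (d=58/3); attach at lengths (14/3, 29/3); label the merged cluster AFNZ
  updated: d(AFNZ,S)=83/4
iteration 4: select AFNZ,S (d=83/4); attach at lengths (17/24, 83/8); label the merged cluster AFNSZ
final tree: (((A:5,(F:2,N:2):3):14/3,Z:29/3):17/24,S:83/8)
total length: 449/12

AFN,Z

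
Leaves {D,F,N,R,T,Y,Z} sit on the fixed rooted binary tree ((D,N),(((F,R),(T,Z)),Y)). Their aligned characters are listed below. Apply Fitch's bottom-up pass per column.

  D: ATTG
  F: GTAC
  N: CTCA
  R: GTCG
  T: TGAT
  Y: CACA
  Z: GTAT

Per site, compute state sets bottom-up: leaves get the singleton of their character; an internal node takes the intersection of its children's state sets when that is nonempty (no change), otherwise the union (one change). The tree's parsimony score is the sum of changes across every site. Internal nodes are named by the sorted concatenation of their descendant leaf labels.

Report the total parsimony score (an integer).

12

DN@0: {A} ∪ {C} = {A,C} (union, +1)
FR@0: {G} ∩ {G} = {G} (intersection, +0)
TZ@0: {T} ∪ {G} = {G,T} (union, +1)
FRTZ@0: {G} ∩ {G,T} = {G} (intersection, +0)
FRTYZ@0: {G} ∪ {C} = {C,G} (union, +1)
DFNRTYZ@0: {A,C} ∩ {C,G} = {C} (intersection, +0)
DN@1: {T} ∩ {T} = {T} (intersection, +0)
FR@1: {T} ∩ {T} = {T} (intersection, +0)
TZ@1: {G} ∪ {T} = {G,T} (union, +1)
FRTZ@1: {T} ∩ {G,T} = {T} (intersection, +0)
FRTYZ@1: {T} ∪ {A} = {A,T} (union, +1)
DFNRTYZ@1: {T} ∩ {A,T} = {T} (intersection, +0)
DN@2: {T} ∪ {C} = {C,T} (union, +1)
FR@2: {A} ∪ {C} = {A,C} (union, +1)
TZ@2: {A} ∩ {A} = {A} (intersection, +0)
FRTZ@2: {A,C} ∩ {A} = {A} (intersection, +0)
FRTYZ@2: {A} ∪ {C} = {A,C} (union, +1)
DFNRTYZ@2: {C,T} ∩ {A,C} = {C} (intersection, +0)
DN@3: {G} ∪ {A} = {A,G} (union, +1)
FR@3: {C} ∪ {G} = {C,G} (union, +1)
TZ@3: {T} ∩ {T} = {T} (intersection, +0)
FRTZ@3: {C,G} ∪ {T} = {C,G,T} (union, +1)
FRTYZ@3: {C,G,T} ∪ {A} = {A,C,G,T} (union, +1)
DFNRTYZ@3: {A,G} ∩ {A,C,G,T} = {A,G} (intersection, +0)
per-site changes: [3, 2, 3, 4]; total = 12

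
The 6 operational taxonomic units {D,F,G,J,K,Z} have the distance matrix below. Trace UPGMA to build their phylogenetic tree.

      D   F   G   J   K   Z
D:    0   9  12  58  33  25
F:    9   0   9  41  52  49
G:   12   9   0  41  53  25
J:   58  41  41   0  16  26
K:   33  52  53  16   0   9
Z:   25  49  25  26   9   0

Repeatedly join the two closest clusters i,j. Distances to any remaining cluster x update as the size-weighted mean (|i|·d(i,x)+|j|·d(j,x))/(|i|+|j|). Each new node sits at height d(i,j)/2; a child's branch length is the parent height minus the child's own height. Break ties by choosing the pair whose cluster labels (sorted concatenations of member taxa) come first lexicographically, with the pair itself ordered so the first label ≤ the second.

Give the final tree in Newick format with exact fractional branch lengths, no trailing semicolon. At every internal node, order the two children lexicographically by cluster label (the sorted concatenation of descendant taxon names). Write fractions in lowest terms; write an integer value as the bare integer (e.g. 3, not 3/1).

1. join D+F (d=9) ⇒ DF; edges |D|=9/2, |F|=9/2
  updated: d(DF,G)=21/2, d(DF,J)=99/2, d(DF,K)=85/2, d(DF,Z)=37
2. join K+Z (d=9) ⇒ KZ; edges |K|=9/2, |Z|=9/2
  updated: d(DF,KZ)=159/4, d(G,KZ)=39, d(J,KZ)=21
3. join DF+G (d=21/2) ⇒ DFG; edges |DF|=3/4, |G|=21/4
  updated: d(DFG,J)=140/3, d(DFG,KZ)=79/2
4. join J+KZ (d=21) ⇒ JKZ; edges |J|=21/2, |KZ|=6
  updated: d(DFG,JKZ)=377/9
5. join DFG+JKZ (d=377/9) ⇒ DFGJKZ; edges |DFG|=565/36, |JKZ|=94/9
final tree: (((D:9/2,F:9/2):3/4,G:21/4):565/36,(J:21/2,(K:9/2,Z:9/2):6):94/9)
total length: 2399/36

(((D:9/2,F:9/2):3/4,G:21/4):565/36,(J:21/2,(K:9/2,Z:9/2):6):94/9)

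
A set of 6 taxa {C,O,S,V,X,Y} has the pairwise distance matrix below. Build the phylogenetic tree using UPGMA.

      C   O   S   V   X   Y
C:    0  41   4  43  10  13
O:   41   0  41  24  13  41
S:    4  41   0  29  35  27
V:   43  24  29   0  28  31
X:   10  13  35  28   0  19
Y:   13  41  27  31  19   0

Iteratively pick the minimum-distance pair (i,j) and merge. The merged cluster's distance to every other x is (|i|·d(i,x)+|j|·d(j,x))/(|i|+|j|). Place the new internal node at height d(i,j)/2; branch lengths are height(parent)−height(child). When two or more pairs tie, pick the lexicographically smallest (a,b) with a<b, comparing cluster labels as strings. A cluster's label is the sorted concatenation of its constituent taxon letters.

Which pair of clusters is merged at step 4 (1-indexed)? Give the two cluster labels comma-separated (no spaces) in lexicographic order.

OX,V

iteration 1: select C,S (d=4); attach at lengths (2, 2); label the merged cluster CS
  updated: d(CS,O)=41, d(CS,V)=36, d(CS,X)=45/2, d(CS,Y)=20
iteration 2: select O,X (d=13); attach at lengths (13/2, 13/2); label the merged cluster OX
  updated: d(CS,OX)=127/4, d(OX,V)=26, d(OX,Y)=30
iteration 3: select CS,Y (d=20); attach at lengths (8, 10); label the merged cluster CSY
  updated: d(CSY,OX)=187/6, d(CSY,V)=103/3
iteration 4: select OX,V (d=26); attach at lengths (13/2, 13); label the merged cluster OVX
  updated: d(CSY,OVX)=290/9
iteration 5: select CSY,OVX (d=290/9); attach at lengths (55/9, 28/9); label the merged cluster COSVXY
final tree: (((C:2,S:2):8,Y:10):55/9,((O:13/2,X:13/2):13/2,V:13):28/9)
total length: 1147/18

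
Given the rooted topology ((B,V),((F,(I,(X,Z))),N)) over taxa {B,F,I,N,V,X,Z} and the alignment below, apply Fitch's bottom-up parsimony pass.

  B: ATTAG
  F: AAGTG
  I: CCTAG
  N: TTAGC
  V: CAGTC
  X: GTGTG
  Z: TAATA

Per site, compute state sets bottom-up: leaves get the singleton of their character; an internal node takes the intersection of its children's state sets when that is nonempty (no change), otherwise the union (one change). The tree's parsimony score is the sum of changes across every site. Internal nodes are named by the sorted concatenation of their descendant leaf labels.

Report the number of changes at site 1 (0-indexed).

[col 0] BV: children B:{A}, V:{C} ∪→ {A,C}; cost 1
[col 0] XZ: children X:{G}, Z:{T} ∪→ {G,T}; cost 1
[col 0] IXZ: children I:{C}, XZ:{G,T} ∪→ {C,G,T}; cost 1
[col 0] FIXZ: children F:{A}, IXZ:{C,G,T} ∪→ {A,C,G,T}; cost 1
[col 0] FINXZ: children FIXZ:{A,C,G,T}, N:{T} ∩→ {T}; cost 0
[col 0] BFINVXZ: children BV:{A,C}, FINXZ:{T} ∪→ {A,C,T}; cost 1
[col 1] BV: children B:{T}, V:{A} ∪→ {A,T}; cost 1
[col 1] XZ: children X:{T}, Z:{A} ∪→ {A,T}; cost 1
[col 1] IXZ: children I:{C}, XZ:{A,T} ∪→ {A,C,T}; cost 1
[col 1] FIXZ: children F:{A}, IXZ:{A,C,T} ∩→ {A}; cost 0
[col 1] FINXZ: children FIXZ:{A}, N:{T} ∪→ {A,T}; cost 1
[col 1] BFINVXZ: children BV:{A,T}, FINXZ:{A,T} ∩→ {A,T}; cost 0
[col 2] BV: children B:{T}, V:{G} ∪→ {G,T}; cost 1
[col 2] XZ: children X:{G}, Z:{A} ∪→ {A,G}; cost 1
[col 2] IXZ: children I:{T}, XZ:{A,G} ∪→ {A,G,T}; cost 1
[col 2] FIXZ: children F:{G}, IXZ:{A,G,T} ∩→ {G}; cost 0
[col 2] FINXZ: children FIXZ:{G}, N:{A} ∪→ {A,G}; cost 1
[col 2] BFINVXZ: children BV:{G,T}, FINXZ:{A,G} ∩→ {G}; cost 0
[col 3] BV: children B:{A}, V:{T} ∪→ {A,T}; cost 1
[col 3] XZ: children X:{T}, Z:{T} ∩→ {T}; cost 0
[col 3] IXZ: children I:{A}, XZ:{T} ∪→ {A,T}; cost 1
[col 3] FIXZ: children F:{T}, IXZ:{A,T} ∩→ {T}; cost 0
[col 3] FINXZ: children FIXZ:{T}, N:{G} ∪→ {G,T}; cost 1
[col 3] BFINVXZ: children BV:{A,T}, FINXZ:{G,T} ∩→ {T}; cost 0
[col 4] BV: children B:{G}, V:{C} ∪→ {C,G}; cost 1
[col 4] XZ: children X:{G}, Z:{A} ∪→ {A,G}; cost 1
[col 4] IXZ: children I:{G}, XZ:{A,G} ∩→ {G}; cost 0
[col 4] FIXZ: children F:{G}, IXZ:{G} ∩→ {G}; cost 0
[col 4] FINXZ: children FIXZ:{G}, N:{C} ∪→ {C,G}; cost 1
[col 4] BFINVXZ: children BV:{C,G}, FINXZ:{C,G} ∩→ {C,G}; cost 0
per-site changes: [5, 4, 4, 3, 3]; total = 19

4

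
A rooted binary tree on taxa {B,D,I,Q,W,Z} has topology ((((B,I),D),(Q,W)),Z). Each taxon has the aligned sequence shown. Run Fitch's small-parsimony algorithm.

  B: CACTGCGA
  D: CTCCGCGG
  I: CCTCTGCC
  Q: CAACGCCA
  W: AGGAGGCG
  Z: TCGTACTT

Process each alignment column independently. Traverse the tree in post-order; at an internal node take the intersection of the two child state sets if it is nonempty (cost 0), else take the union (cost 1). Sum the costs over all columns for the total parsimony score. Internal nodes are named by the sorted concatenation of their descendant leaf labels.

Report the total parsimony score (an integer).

site 0, node BI: B={C} ∩ I={C} → {C} (+0)
site 0, node BDI: BI={C} ∩ D={C} → {C} (+0)
site 0, node QW: Q={C} ∪ W={A} → {A,C} (+1)
site 0, node BDIQW: BDI={C} ∩ QW={A,C} → {C} (+0)
site 0, node BDIQWZ: BDIQW={C} ∪ Z={T} → {C,T} (+1)
site 1, node BI: B={A} ∪ I={C} → {A,C} (+1)
site 1, node BDI: BI={A,C} ∪ D={T} → {A,C,T} (+1)
site 1, node QW: Q={A} ∪ W={G} → {A,G} (+1)
site 1, node BDIQW: BDI={A,C,T} ∩ QW={A,G} → {A} (+0)
site 1, node BDIQWZ: BDIQW={A} ∪ Z={C} → {A,C} (+1)
site 2, node BI: B={C} ∪ I={T} → {C,T} (+1)
site 2, node BDI: BI={C,T} ∩ D={C} → {C} (+0)
site 2, node QW: Q={A} ∪ W={G} → {A,G} (+1)
site 2, node BDIQW: BDI={C} ∪ QW={A,G} → {A,C,G} (+1)
site 2, node BDIQWZ: BDIQW={A,C,G} ∩ Z={G} → {G} (+0)
site 3, node BI: B={T} ∪ I={C} → {C,T} (+1)
site 3, node BDI: BI={C,T} ∩ D={C} → {C} (+0)
site 3, node QW: Q={C} ∪ W={A} → {A,C} (+1)
site 3, node BDIQW: BDI={C} ∩ QW={A,C} → {C} (+0)
site 3, node BDIQWZ: BDIQW={C} ∪ Z={T} → {C,T} (+1)
site 4, node BI: B={G} ∪ I={T} → {G,T} (+1)
site 4, node BDI: BI={G,T} ∩ D={G} → {G} (+0)
site 4, node QW: Q={G} ∩ W={G} → {G} (+0)
site 4, node BDIQW: BDI={G} ∩ QW={G} → {G} (+0)
site 4, node BDIQWZ: BDIQW={G} ∪ Z={A} → {A,G} (+1)
site 5, node BI: B={C} ∪ I={G} → {C,G} (+1)
site 5, node BDI: BI={C,G} ∩ D={C} → {C} (+0)
site 5, node QW: Q={C} ∪ W={G} → {C,G} (+1)
site 5, node BDIQW: BDI={C} ∩ QW={C,G} → {C} (+0)
site 5, node BDIQWZ: BDIQW={C} ∩ Z={C} → {C} (+0)
site 6, node BI: B={G} ∪ I={C} → {C,G} (+1)
site 6, node BDI: BI={C,G} ∩ D={G} → {G} (+0)
site 6, node QW: Q={C} ∩ W={C} → {C} (+0)
site 6, node BDIQW: BDI={G} ∪ QW={C} → {C,G} (+1)
site 6, node BDIQWZ: BDIQW={C,G} ∪ Z={T} → {C,G,T} (+1)
site 7, node BI: B={A} ∪ I={C} → {A,C} (+1)
site 7, node BDI: BI={A,C} ∪ D={G} → {A,C,G} (+1)
site 7, node QW: Q={A} ∪ W={G} → {A,G} (+1)
site 7, node BDIQW: BDI={A,C,G} ∩ QW={A,G} → {A,G} (+0)
site 7, node BDIQWZ: BDIQW={A,G} ∪ Z={T} → {A,G,T} (+1)
per-site changes: [2, 4, 3, 3, 2, 2, 3, 4]; total = 23

23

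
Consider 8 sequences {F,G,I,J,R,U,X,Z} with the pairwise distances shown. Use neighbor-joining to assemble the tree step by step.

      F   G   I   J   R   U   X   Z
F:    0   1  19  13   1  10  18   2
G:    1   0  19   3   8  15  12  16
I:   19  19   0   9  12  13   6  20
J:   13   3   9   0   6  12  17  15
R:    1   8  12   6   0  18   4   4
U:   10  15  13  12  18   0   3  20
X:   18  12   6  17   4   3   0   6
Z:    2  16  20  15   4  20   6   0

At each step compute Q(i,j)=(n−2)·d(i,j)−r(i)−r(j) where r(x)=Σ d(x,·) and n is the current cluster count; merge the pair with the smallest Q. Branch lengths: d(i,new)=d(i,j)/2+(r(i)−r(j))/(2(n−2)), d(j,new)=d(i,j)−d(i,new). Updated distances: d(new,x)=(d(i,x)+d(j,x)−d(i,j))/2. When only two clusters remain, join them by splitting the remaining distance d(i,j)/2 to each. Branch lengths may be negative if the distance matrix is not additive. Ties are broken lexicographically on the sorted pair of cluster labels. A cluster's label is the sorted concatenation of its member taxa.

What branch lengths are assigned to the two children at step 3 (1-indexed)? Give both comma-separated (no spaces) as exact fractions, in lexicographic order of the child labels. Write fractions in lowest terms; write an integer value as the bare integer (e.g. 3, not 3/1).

15/16,33/16

iteration 1: select U,X (d=3, Q=-139); attach at lengths (43/12, -7/12); label the merged cluster UX
  updated: d(F,UX)=25/2, d(G,UX)=12, d(I,UX)=8, d(J,UX)=13, d(R,UX)=19/2, d(UX,Z)=23/2
iteration 2: select I,UX (d=8, Q=-227/2); attach at lengths (121/20, 39/20); label the merged cluster IUX
  updated: d(F,IUX)=47/4, d(G,IUX)=23/2, d(IUX,J)=7, d(IUX,R)=27/4, d(IUX,Z)=47/4
iteration 3: select G,J (d=3, Q=-143/2); attach at lengths (15/16, 33/16); label the merged cluster GJ
  updated: d(F,GJ)=11/2, d(GJ,IUX)=31/4, d(GJ,R)=11/2, d(GJ,Z)=14
iteration 4: select GJ,IUX (d=31/4, Q=-95/2); attach at lengths (3, 19/4); label the merged cluster GIJUX
  updated: d(F,GIJUX)=19/4, d(GIJUX,R)=9/4, d(GIJUX,Z)=9
iteration 5: select F,Z (d=2, Q=-75/4); attach at lengths (-13/16, 45/16); label the merged cluster FZ
  updated: d(FZ,GIJUX)=47/8, d(FZ,R)=3/2
iteration 6: select FZ,GIJUX (d=47/8, Q=-77/8); attach at lengths (41/16, 53/16); label the merged cluster FGIJUXZ
  updated: d(FGIJUXZ,R)=-17/16
iteration 7: select FGIJUXZ,R (d=-17/16); attach at lengths (-17/32, -17/32); label the merged cluster FGIJRUXZ
final tree: (((F:-13/16,Z:45/16):41/16,((G:15/16,J:33/16):3,(I:121/20,(U:43/12,X:-7/12):39/20):19/4):53/16):-17/32,R:-17/32)
total length: 457/16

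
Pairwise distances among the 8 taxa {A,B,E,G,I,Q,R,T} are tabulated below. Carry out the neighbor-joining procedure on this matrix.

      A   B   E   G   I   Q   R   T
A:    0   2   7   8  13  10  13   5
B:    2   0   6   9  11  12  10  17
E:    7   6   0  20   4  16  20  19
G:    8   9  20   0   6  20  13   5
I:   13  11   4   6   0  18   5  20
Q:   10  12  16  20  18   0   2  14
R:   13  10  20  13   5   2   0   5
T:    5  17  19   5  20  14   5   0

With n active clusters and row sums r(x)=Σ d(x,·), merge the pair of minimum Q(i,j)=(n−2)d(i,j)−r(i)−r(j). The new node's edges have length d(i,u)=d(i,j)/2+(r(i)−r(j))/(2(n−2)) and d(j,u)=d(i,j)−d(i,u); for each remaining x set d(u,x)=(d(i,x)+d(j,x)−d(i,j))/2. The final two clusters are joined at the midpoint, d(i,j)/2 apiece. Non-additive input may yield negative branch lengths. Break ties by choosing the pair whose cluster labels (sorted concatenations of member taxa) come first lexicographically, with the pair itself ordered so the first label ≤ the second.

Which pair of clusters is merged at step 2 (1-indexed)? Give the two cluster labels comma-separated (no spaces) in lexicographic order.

E,I

1. join Q+R (d=2, Q=-148) ⇒ QR; edges |Q|=3, |R|=-1
  updated: d(A,QR)=21/2, d(B,QR)=10, d(E,QR)=17, d(G,QR)=31/2, d(I,QR)=21/2, d(QR,T)=17/2
2. join E+I (d=4, Q=-235/2) ⇒ EI; edges |E|=57/20, |I|=23/20
  updated: d(A,EI)=8, d(B,EI)=13/2, d(EI,G)=11, d(EI,QR)=47/4, d(EI,T)=35/2
3. join G+T (d=5, Q=-163/2) ⇒ GT; edges |G|=31/16, |T|=49/16
  updated: d(A,GT)=4, d(B,GT)=21/2, d(EI,GT)=47/4, d(GT,QR)=19/2
4. join GT+QR (d=19/2, Q=-49) ⇒ GQRT; edges |GT|=15/4, |QR|=23/4
  updated: d(A,GQRT)=5/2, d(B,GQRT)=11/2, d(EI,GQRT)=7
5. join A+B (d=2, Q=-45/2) ⇒ AB; edges |A|=5/8, |B|=11/8
  updated: d(AB,EI)=25/4, d(AB,GQRT)=3
6. join AB+EI (d=25/4, Q=-65/4) ⇒ ABEI; edges |AB|=9/8, |EI|=41/8
  updated: d(ABEI,GQRT)=15/8
7. join ABEI+GQRT (d=15/8) ⇒ ABEGIQRT; edges |ABEI|=15/16, |GQRT|=15/16
final tree: (((A:5/8,B:11/8):9/8,(E:57/20,I:23/20):41/8):15/16,((G:31/16,T:49/16):15/4,(Q:3,R:-1):23/4):15/16)
total length: 245/8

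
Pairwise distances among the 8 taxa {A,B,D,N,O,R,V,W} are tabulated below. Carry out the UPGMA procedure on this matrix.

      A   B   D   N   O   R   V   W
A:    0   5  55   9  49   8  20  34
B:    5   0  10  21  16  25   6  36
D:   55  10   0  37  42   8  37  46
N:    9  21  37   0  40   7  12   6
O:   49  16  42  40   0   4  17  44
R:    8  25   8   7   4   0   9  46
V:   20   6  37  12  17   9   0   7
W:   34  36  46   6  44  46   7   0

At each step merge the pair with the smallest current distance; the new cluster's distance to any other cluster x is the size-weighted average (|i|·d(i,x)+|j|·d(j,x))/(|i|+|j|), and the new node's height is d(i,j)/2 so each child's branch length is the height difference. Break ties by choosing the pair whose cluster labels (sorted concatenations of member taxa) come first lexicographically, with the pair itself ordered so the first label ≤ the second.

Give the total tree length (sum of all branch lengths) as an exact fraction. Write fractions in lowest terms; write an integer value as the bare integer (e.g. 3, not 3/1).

1. join O+R (d=4) ⇒ OR; edges |O|=2, |R|=2
  updated: d(A,OR)=57/2, d(B,OR)=41/2, d(D,OR)=25, d(N,OR)=47/2, d(OR,V)=13, d(OR,W)=45
2. join A+B (d=5) ⇒ AB; edges |A|=5/2, |B|=5/2
  updated: d(AB,D)=65/2, d(AB,N)=15, d(AB,OR)=49/2, d(AB,V)=13, d(AB,W)=35
3. join N+W (d=6) ⇒ NW; edges |N|=3, |W|=3
  updated: d(AB,NW)=25, d(D,NW)=83/2, d(NW,OR)=137/4, d(NW,V)=19/2
4. join NW+V (d=19/2) ⇒ NVW; edges |NW|=7/4, |V|=19/4
  updated: d(AB,NVW)=21, d(D,NVW)=40, d(NVW,OR)=163/6
5. join AB+NVW (d=21) ⇒ ABNVW; edges |AB|=8, |NVW|=23/4
  updated: d(ABNVW,D)=37, d(ABNVW,OR)=261/10
6. join D+OR (d=25) ⇒ DOR; edges |D|=25/2, |OR|=21/2
  updated: d(ABNVW,DOR)=446/15
7. join ABNVW+DOR (d=446/15) ⇒ ABDNORVW; edges |ABNVW|=131/30, |DOR|=71/30
final tree: (((A:5/2,B:5/2):8,((N:3,W:3):7/4,V:19/4):23/4):131/30,(D:25/2,(O:2,R:2):21/2):71/30)
total length: 3899/60

3899/60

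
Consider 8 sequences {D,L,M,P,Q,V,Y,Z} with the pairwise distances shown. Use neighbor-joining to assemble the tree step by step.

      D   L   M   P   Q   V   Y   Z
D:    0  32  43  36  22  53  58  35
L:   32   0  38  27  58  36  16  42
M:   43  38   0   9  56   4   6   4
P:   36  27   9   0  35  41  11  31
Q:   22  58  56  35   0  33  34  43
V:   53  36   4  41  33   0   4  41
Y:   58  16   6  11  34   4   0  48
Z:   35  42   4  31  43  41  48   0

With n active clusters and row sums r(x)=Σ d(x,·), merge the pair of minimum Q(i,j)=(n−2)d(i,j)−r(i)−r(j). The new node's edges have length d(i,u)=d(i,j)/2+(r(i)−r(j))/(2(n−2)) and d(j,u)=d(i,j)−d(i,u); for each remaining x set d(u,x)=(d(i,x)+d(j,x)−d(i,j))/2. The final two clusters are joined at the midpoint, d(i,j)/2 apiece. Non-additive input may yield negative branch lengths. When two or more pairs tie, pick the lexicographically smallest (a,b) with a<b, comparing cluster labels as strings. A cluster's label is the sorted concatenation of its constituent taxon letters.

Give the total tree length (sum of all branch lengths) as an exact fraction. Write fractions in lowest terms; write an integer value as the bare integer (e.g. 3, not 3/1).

step 1: merge (D,Q) at d=22, Q=-428; branch lengths D→65/6, Q→67/6; new cluster DQ
  updated: d(DQ,L)=34, d(DQ,M)=77/2, d(DQ,P)=49/2, d(DQ,V)=32, d(DQ,Y)=35, d(DQ,Z)=28
step 2: merge (M,Z) at d=4, Q=-547/2; branch lengths M→-149/20, Z→229/20; new cluster MZ
  updated: d(DQ,MZ)=125/4, d(L,MZ)=38, d(MZ,P)=18, d(MZ,V)=41/2, d(MZ,Y)=25
step 3: merge (V,Y) at d=4, Q=-417/2; branch lengths V→117/16, Y→-53/16; new cluster VY
  updated: d(DQ,VY)=63/2, d(L,VY)=24, d(MZ,VY)=83/4, d(P,VY)=24
step 4: merge (L,VY) at d=24, Q=-605/4; branch lengths L→379/24, VY→197/24; new cluster LVY
  updated: d(DQ,LVY)=83/4, d(LVY,MZ)=139/8, d(LVY,P)=27/2
step 5: merge (DQ,LVY) at d=83/4, Q=-693/8; branch lengths DQ→531/32, LVY→133/32; new cluster DLQVY
  updated: d(DLQVY,MZ)=223/16, d(DLQVY,P)=69/8
step 6: merge (DLQVY,MZ) at d=223/16, Q=-649/16; branch lengths DLQVY→73/32, MZ→373/32; new cluster DLMQVYZ
  updated: d(DLMQVYZ,P)=203/32
step 7: merge (DLMQVYZ,P) at d=203/32; branch lengths DLMQVYZ→203/64, P→203/64; new cluster DLMPQVYZ
final tree: ((((D:65/6,Q:67/6):531/32,(L:379/24,(V:117/16,Y:-53/16):197/24):133/32):73/32,(M:-149/20,Z:229/20):373/32):203/64,P:203/64)
total length: 3041/32

3041/32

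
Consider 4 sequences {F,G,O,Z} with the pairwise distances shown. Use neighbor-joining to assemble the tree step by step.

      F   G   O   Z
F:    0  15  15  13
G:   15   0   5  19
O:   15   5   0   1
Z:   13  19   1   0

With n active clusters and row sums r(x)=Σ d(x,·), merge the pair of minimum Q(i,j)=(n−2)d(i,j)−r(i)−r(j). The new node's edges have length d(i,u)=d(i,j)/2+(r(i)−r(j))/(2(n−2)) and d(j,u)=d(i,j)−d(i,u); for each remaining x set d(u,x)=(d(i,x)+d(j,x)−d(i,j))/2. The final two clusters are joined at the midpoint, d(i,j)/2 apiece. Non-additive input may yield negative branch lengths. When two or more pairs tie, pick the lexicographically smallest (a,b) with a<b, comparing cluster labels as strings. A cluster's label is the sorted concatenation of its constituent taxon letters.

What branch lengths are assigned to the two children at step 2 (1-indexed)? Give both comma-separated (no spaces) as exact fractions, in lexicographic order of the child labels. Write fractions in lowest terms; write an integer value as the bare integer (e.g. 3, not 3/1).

iteration 1: select F,G (d=15, Q=-52); attach at lengths (17/2, 13/2); label the merged cluster FG
  updated: d(FG,O)=5/2, d(FG,Z)=17/2
iteration 2: select FG,O (d=5/2, Q=-12); attach at lengths (5, -5/2); label the merged cluster FGO
  updated: d(FGO,Z)=7/2
iteration 3: select FGO,Z (d=7/2); attach at lengths (7/4, 7/4); label the merged cluster FGOZ
final tree: (((F:17/2,G:13/2):5,O:-5/2):7/4,Z:7/4)
total length: 21

5,-5/2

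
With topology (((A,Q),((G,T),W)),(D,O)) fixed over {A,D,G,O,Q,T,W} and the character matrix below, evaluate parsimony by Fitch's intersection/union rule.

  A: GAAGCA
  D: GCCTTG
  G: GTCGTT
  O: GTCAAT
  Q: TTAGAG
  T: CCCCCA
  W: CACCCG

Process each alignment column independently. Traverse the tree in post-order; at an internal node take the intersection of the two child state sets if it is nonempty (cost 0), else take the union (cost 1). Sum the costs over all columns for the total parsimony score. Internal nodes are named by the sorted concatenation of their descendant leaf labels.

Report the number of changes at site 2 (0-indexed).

AQ@0: {G} ∪ {T} = {G,T} (union, +1)
GT@0: {G} ∪ {C} = {C,G} (union, +1)
GTW@0: {C,G} ∩ {C} = {C} (intersection, +0)
AGQTW@0: {G,T} ∪ {C} = {C,G,T} (union, +1)
DO@0: {G} ∩ {G} = {G} (intersection, +0)
ADGOQTW@0: {C,G,T} ∩ {G} = {G} (intersection, +0)
AQ@1: {A} ∪ {T} = {A,T} (union, +1)
GT@1: {T} ∪ {C} = {C,T} (union, +1)
GTW@1: {C,T} ∪ {A} = {A,C,T} (union, +1)
AGQTW@1: {A,T} ∩ {A,C,T} = {A,T} (intersection, +0)
DO@1: {C} ∪ {T} = {C,T} (union, +1)
ADGOQTW@1: {A,T} ∩ {C,T} = {T} (intersection, +0)
AQ@2: {A} ∩ {A} = {A} (intersection, +0)
GT@2: {C} ∩ {C} = {C} (intersection, +0)
GTW@2: {C} ∩ {C} = {C} (intersection, +0)
AGQTW@2: {A} ∪ {C} = {A,C} (union, +1)
DO@2: {C} ∩ {C} = {C} (intersection, +0)
ADGOQTW@2: {A,C} ∩ {C} = {C} (intersection, +0)
AQ@3: {G} ∩ {G} = {G} (intersection, +0)
GT@3: {G} ∪ {C} = {C,G} (union, +1)
GTW@3: {C,G} ∩ {C} = {C} (intersection, +0)
AGQTW@3: {G} ∪ {C} = {C,G} (union, +1)
DO@3: {T} ∪ {A} = {A,T} (union, +1)
ADGOQTW@3: {C,G} ∪ {A,T} = {A,C,G,T} (union, +1)
AQ@4: {C} ∪ {A} = {A,C} (union, +1)
GT@4: {T} ∪ {C} = {C,T} (union, +1)
GTW@4: {C,T} ∩ {C} = {C} (intersection, +0)
AGQTW@4: {A,C} ∩ {C} = {C} (intersection, +0)
DO@4: {T} ∪ {A} = {A,T} (union, +1)
ADGOQTW@4: {C} ∪ {A,T} = {A,C,T} (union, +1)
AQ@5: {A} ∪ {G} = {A,G} (union, +1)
GT@5: {T} ∪ {A} = {A,T} (union, +1)
GTW@5: {A,T} ∪ {G} = {A,G,T} (union, +1)
AGQTW@5: {A,G} ∩ {A,G,T} = {A,G} (intersection, +0)
DO@5: {G} ∪ {T} = {G,T} (union, +1)
ADGOQTW@5: {A,G} ∩ {G,T} = {G} (intersection, +0)
per-site changes: [3, 4, 1, 4, 4, 4]; total = 20

1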